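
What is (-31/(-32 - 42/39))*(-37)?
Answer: -14911/430 ≈ -34.677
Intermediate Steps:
(-31/(-32 - 42/39))*(-37) = (-31/(-32 - 42*1/39))*(-37) = (-31/(-32 - 14/13))*(-37) = (-31/(-430/13))*(-37) = -13/430*(-31)*(-37) = (403/430)*(-37) = -14911/430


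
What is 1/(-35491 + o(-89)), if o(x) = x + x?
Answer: -1/35669 ≈ -2.8036e-5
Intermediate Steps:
o(x) = 2*x
1/(-35491 + o(-89)) = 1/(-35491 + 2*(-89)) = 1/(-35491 - 178) = 1/(-35669) = -1/35669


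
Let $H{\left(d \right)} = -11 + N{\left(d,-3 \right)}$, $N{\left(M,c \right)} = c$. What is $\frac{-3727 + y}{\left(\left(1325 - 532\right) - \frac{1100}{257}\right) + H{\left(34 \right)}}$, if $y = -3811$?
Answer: $- \frac{1937266}{199103} \approx -9.73$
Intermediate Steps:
$H{\left(d \right)} = -14$ ($H{\left(d \right)} = -11 - 3 = -14$)
$\frac{-3727 + y}{\left(\left(1325 - 532\right) - \frac{1100}{257}\right) + H{\left(34 \right)}} = \frac{-3727 - 3811}{\left(\left(1325 - 532\right) - \frac{1100}{257}\right) - 14} = - \frac{7538}{\left(793 - \frac{1100}{257}\right) - 14} = - \frac{7538}{\frac{202701}{257} - 14} = - \frac{7538}{\frac{199103}{257}} = \left(-7538\right) \frac{257}{199103} = - \frac{1937266}{199103}$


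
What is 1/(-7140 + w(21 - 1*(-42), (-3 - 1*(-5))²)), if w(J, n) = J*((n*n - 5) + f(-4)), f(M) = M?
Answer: -1/6699 ≈ -0.00014928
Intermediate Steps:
w(J, n) = J*(-9 + n²) (w(J, n) = J*((n*n - 5) - 4) = J*((n² - 5) - 4) = J*((-5 + n²) - 4) = J*(-9 + n²))
1/(-7140 + w(21 - 1*(-42), (-3 - 1*(-5))²)) = 1/(-7140 + (21 - 1*(-42))*(-9 + ((-3 - 1*(-5))²)²)) = 1/(-7140 + (21 + 42)*(-9 + ((-3 + 5)²)²)) = 1/(-7140 + 63*(-9 + (2²)²)) = 1/(-7140 + 63*(-9 + 4²)) = 1/(-7140 + 63*(-9 + 16)) = 1/(-7140 + 63*7) = 1/(-7140 + 441) = 1/(-6699) = -1/6699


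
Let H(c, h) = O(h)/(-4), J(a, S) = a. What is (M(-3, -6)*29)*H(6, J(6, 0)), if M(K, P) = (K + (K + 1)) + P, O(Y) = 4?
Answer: 319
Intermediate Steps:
M(K, P) = 1 + P + 2*K (M(K, P) = (K + (1 + K)) + P = (1 + 2*K) + P = 1 + P + 2*K)
H(c, h) = -1 (H(c, h) = 4/(-4) = 4*(-¼) = -1)
(M(-3, -6)*29)*H(6, J(6, 0)) = ((1 - 6 + 2*(-3))*29)*(-1) = ((1 - 6 - 6)*29)*(-1) = -11*29*(-1) = -319*(-1) = 319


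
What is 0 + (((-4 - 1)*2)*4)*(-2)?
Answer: 80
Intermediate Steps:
0 + (((-4 - 1)*2)*4)*(-2) = 0 + (-5*2*4)*(-2) = 0 - 10*4*(-2) = 0 - 40*(-2) = 0 + 80 = 80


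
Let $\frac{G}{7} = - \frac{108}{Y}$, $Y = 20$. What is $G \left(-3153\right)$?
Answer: $\frac{595917}{5} \approx 1.1918 \cdot 10^{5}$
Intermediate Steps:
$G = - \frac{189}{5}$ ($G = 7 \left(- \frac{108}{20}\right) = 7 \left(\left(-108\right) \frac{1}{20}\right) = 7 \left(- \frac{27}{5}\right) = - \frac{189}{5} \approx -37.8$)
$G \left(-3153\right) = \left(- \frac{189}{5}\right) \left(-3153\right) = \frac{595917}{5}$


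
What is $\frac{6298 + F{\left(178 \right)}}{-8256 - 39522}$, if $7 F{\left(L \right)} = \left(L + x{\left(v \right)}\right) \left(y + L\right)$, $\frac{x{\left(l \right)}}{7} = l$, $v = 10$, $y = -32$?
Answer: $- \frac{40147}{167223} \approx -0.24008$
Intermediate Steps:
$x{\left(l \right)} = 7 l$
$F{\left(L \right)} = \frac{\left(-32 + L\right) \left(70 + L\right)}{7}$ ($F{\left(L \right)} = \frac{\left(L + 7 \cdot 10\right) \left(-32 + L\right)}{7} = \frac{\left(L + 70\right) \left(-32 + L\right)}{7} = \frac{\left(70 + L\right) \left(-32 + L\right)}{7} = \frac{\left(-32 + L\right) \left(70 + L\right)}{7}$)
$\frac{6298 + F{\left(178 \right)}}{-8256 - 39522} = \frac{6298 + \left(-320 + \frac{178^{2}}{7} + \frac{38}{7} \cdot 178\right)}{-8256 - 39522} = \frac{6298 + \left(-320 + \frac{1}{7} \cdot 31684 + \frac{6764}{7}\right)}{-47778} = \left(6298 + \left(-320 + \frac{31684}{7} + \frac{6764}{7}\right)\right) \left(- \frac{1}{47778}\right) = \left(6298 + \frac{36208}{7}\right) \left(- \frac{1}{47778}\right) = \frac{80294}{7} \left(- \frac{1}{47778}\right) = - \frac{40147}{167223}$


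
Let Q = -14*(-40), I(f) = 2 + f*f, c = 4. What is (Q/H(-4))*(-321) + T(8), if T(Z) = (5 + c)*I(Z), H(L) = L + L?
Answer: 23064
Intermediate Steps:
H(L) = 2*L
I(f) = 2 + f**2
Q = 560
T(Z) = 18 + 9*Z**2 (T(Z) = (5 + 4)*(2 + Z**2) = 9*(2 + Z**2) = 18 + 9*Z**2)
(Q/H(-4))*(-321) + T(8) = (560/((2*(-4))))*(-321) + (18 + 9*8**2) = (560/(-8))*(-321) + (18 + 9*64) = (560*(-1/8))*(-321) + (18 + 576) = -70*(-321) + 594 = 22470 + 594 = 23064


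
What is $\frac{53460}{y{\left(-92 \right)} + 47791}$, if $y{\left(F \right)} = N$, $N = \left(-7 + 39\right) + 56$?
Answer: $\frac{53460}{47879} \approx 1.1166$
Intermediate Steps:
$N = 88$ ($N = 32 + 56 = 88$)
$y{\left(F \right)} = 88$
$\frac{53460}{y{\left(-92 \right)} + 47791} = \frac{53460}{88 + 47791} = \frac{53460}{47879}$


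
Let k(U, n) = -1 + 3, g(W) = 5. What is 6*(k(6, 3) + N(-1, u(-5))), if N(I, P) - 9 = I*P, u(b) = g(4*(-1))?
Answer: 36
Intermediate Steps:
u(b) = 5
k(U, n) = 2
N(I, P) = 9 + I*P
6*(k(6, 3) + N(-1, u(-5))) = 6*(2 + (9 - 1*5)) = 6*(2 + (9 - 5)) = 6*(2 + 4) = 6*6 = 36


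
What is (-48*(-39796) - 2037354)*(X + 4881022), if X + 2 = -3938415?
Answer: -119848455330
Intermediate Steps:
X = -3938417 (X = -2 - 3938415 = -3938417)
(-48*(-39796) - 2037354)*(X + 4881022) = (-48*(-39796) - 2037354)*(-3938417 + 4881022) = (1910208 - 2037354)*942605 = -127146*942605 = -119848455330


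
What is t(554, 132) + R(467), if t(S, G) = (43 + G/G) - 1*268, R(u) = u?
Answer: 243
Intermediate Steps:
t(S, G) = -224 (t(S, G) = (43 + 1) - 268 = 44 - 268 = -224)
t(554, 132) + R(467) = -224 + 467 = 243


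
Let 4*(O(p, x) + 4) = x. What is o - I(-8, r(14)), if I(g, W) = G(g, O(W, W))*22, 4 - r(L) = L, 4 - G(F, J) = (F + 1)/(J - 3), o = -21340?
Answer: -406824/19 ≈ -21412.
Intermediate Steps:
O(p, x) = -4 + x/4
G(F, J) = 4 - (1 + F)/(-3 + J) (G(F, J) = 4 - (F + 1)/(J - 3) = 4 - (1 + F)/(-3 + J))
r(L) = 4 - L
I(g, W) = 22*(-29 + W - g)/(-7 + W/4) (I(g, W) = ((-13 - g + 4*(-4 + W/4))/(-3 + (-4 + W/4)))*22 = ((-13 - g + (-16 + W))/(-7 + W/4))*22 = ((-29 + W - g)/(-7 + W/4))*22 = 22*(-29 + W - g)/(-7 + W/4))
o - I(-8, r(14)) = -21340 - 88*(-29 + (4 - 1*14) - 1*(-8))/(-28 + (4 - 1*14)) = -21340 - 88*(-29 + (4 - 14) + 8)/(-28 + (4 - 14)) = -21340 - 88*(-29 - 10 + 8)/(-28 - 10) = -21340 - 88*(-31)/(-38) = -21340 - 88*(-1)*(-31)/38 = -21340 - 1*1364/19 = -21340 - 1364/19 = -406824/19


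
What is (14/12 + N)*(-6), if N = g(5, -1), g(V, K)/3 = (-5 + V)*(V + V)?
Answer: -7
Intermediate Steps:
g(V, K) = 6*V*(-5 + V) (g(V, K) = 3*((-5 + V)*(V + V)) = 3*((-5 + V)*(2*V)) = 3*(2*V*(-5 + V)) = 6*V*(-5 + V))
N = 0 (N = 6*5*(-5 + 5) = 6*5*0 = 0)
(14/12 + N)*(-6) = (14/12 + 0)*(-6) = (14*(1/12) + 0)*(-6) = (7/6 + 0)*(-6) = (7/6)*(-6) = -7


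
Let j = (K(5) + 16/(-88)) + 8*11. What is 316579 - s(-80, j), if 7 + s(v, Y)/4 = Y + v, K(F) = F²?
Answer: 3481233/11 ≈ 3.1648e+5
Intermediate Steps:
j = 1241/11 (j = (5² + 16/(-88)) + 8*11 = (25 + 16*(-1/88)) + 88 = (25 - 2/11) + 88 = 273/11 + 88 = 1241/11 ≈ 112.82)
s(v, Y) = -28 + 4*Y + 4*v (s(v, Y) = -28 + 4*(Y + v) = -28 + (4*Y + 4*v) = -28 + 4*Y + 4*v)
316579 - s(-80, j) = 316579 - (-28 + 4*(1241/11) + 4*(-80)) = 316579 - (-28 + 4964/11 - 320) = 316579 - 1*1136/11 = 316579 - 1136/11 = 3481233/11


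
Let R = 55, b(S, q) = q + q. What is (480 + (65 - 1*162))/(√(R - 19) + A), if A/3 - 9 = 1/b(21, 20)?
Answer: 15320/1323 ≈ 11.580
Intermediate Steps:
b(S, q) = 2*q
A = 1083/40 (A = 27 + 3/((2*20)) = 27 + 3/40 = 1083/40 ≈ 27.075)
(480 + (65 - 1*162))/(√(R - 19) + A) = (480 + (65 - 1*162))/(√(55 - 19) + 1083/40) = (480 + (65 - 162))/(√36 + 1083/40) = (480 - 97)/(6 + 1083/40) = 383/(1323/40) = 383*(40/1323) = 15320/1323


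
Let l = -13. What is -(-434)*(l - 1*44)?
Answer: -24738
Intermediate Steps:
-(-434)*(l - 1*44) = -(-434)*(-13 - 1*44) = -(-434)*(-13 - 44) = -(-434)*(-57) = -1*24738 = -24738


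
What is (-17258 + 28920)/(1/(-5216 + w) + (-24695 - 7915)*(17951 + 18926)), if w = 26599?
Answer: -249368546/25714318455509 ≈ -9.6977e-6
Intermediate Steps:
(-17258 + 28920)/(1/(-5216 + w) + (-24695 - 7915)*(17951 + 18926)) = (-17258 + 28920)/(1/(-5216 + 26599) + (-24695 - 7915)*(17951 + 18926)) = 11662/(1/21383 - 32610*36877) = 11662/(1/21383 - 1202558970) = 11662/(-25714318455509/21383) = 11662*(-21383/25714318455509) = -249368546/25714318455509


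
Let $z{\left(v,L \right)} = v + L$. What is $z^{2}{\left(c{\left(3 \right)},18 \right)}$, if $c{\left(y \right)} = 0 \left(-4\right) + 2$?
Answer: $400$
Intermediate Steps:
$c{\left(y \right)} = 2$ ($c{\left(y \right)} = 0 + 2 = 2$)
$z{\left(v,L \right)} = L + v$
$z^{2}{\left(c{\left(3 \right)},18 \right)} = \left(18 + 2\right)^{2} = 20^{2} = 400$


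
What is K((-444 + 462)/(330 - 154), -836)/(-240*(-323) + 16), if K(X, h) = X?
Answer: 9/6823168 ≈ 1.3190e-6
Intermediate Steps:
K((-444 + 462)/(330 - 154), -836)/(-240*(-323) + 16) = ((-444 + 462)/(330 - 154))/(-240*(-323) + 16) = (18/176)/(77520 + 16) = (18*(1/176))/77536 = (9/88)*(1/77536) = 9/6823168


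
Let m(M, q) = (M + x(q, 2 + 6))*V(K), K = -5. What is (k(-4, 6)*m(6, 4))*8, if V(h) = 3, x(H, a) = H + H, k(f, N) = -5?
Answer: -1680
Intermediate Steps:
x(H, a) = 2*H
m(M, q) = 3*M + 6*q (m(M, q) = (M + 2*q)*3 = 3*M + 6*q)
(k(-4, 6)*m(6, 4))*8 = -5*(3*6 + 6*4)*8 = -5*(18 + 24)*8 = -5*42*8 = -210*8 = -1680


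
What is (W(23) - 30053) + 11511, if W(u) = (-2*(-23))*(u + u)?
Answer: -16426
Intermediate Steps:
W(u) = 92*u (W(u) = 46*(2*u) = 92*u)
(W(23) - 30053) + 11511 = (92*23 - 30053) + 11511 = (2116 - 30053) + 11511 = -27937 + 11511 = -16426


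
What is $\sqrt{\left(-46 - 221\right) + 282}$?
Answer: $\sqrt{15} \approx 3.873$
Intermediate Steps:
$\sqrt{\left(-46 - 221\right) + 282} = \sqrt{-267 + 282} = \sqrt{15}$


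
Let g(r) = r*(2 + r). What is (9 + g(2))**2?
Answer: 289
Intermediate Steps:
(9 + g(2))**2 = (9 + 2*(2 + 2))**2 = (9 + 2*4)**2 = (9 + 8)**2 = 17**2 = 289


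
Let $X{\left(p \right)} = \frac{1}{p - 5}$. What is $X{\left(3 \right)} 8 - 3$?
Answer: $-7$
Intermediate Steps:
$X{\left(p \right)} = \frac{1}{-5 + p}$
$X{\left(3 \right)} 8 - 3 = \frac{1}{-5 + 3} \cdot 8 - 3 = \frac{1}{-2} \cdot 8 - 3 = \left(- \frac{1}{2}\right) 8 - 3 = -4 - 3 = -7$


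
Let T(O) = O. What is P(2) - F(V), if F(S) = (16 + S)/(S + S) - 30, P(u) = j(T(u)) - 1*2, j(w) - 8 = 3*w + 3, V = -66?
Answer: 2945/66 ≈ 44.621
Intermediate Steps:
j(w) = 11 + 3*w (j(w) = 8 + (3*w + 3) = 8 + (3 + 3*w) = 11 + 3*w)
P(u) = 9 + 3*u (P(u) = (11 + 3*u) - 1*2 = (11 + 3*u) - 2 = 9 + 3*u)
F(S) = -30 + (16 + S)/(2*S) (F(S) = (16 + S)/((2*S)) - 30 = (16 + S)*(1/(2*S)) - 30 = (16 + S)/(2*S) - 30 = -30 + (16 + S)/(2*S))
P(2) - F(V) = (9 + 3*2) - (-59/2 + 8/(-66)) = (9 + 6) - (-59/2 + 8*(-1/66)) = 15 - (-59/2 - 4/33) = 15 - 1*(-1955/66) = 15 + 1955/66 = 2945/66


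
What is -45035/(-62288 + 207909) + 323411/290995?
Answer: 33990473406/42374982895 ≈ 0.80214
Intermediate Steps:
-45035/(-62288 + 207909) + 323411/290995 = -45035/145621 + 323411*(1/290995) = -45035*1/145621 + 323411/290995 = -45035/145621 + 323411/290995 = 33990473406/42374982895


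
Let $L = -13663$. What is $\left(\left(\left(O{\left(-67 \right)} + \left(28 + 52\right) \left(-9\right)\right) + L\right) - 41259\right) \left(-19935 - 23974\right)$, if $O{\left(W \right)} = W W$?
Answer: $2246077077$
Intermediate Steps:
$O{\left(W \right)} = W^{2}$
$\left(\left(\left(O{\left(-67 \right)} + \left(28 + 52\right) \left(-9\right)\right) + L\right) - 41259\right) \left(-19935 - 23974\right) = \left(\left(\left(\left(-67\right)^{2} + \left(28 + 52\right) \left(-9\right)\right) - 13663\right) - 41259\right) \left(-19935 - 23974\right) = \left(\left(\left(4489 + 80 \left(-9\right)\right) - 13663\right) - 41259\right) \left(-43909\right) = \left(\left(\left(4489 - 720\right) - 13663\right) - 41259\right) \left(-43909\right) = \left(\left(3769 - 13663\right) - 41259\right) \left(-43909\right) = \left(-9894 - 41259\right) \left(-43909\right) = \left(-51153\right) \left(-43909\right) = 2246077077$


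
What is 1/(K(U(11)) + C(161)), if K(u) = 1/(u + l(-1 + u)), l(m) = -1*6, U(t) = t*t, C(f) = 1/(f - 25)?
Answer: 15640/251 ≈ 62.311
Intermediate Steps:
C(f) = 1/(-25 + f)
U(t) = t²
l(m) = -6
K(u) = 1/(-6 + u) (K(u) = 1/(u - 6) = 1/(-6 + u))
1/(K(U(11)) + C(161)) = 1/(1/(-6 + 11²) + 1/(-25 + 161)) = 1/(1/(-6 + 121) + 1/136) = 1/(1/115 + 1/136) = 1/(251/15640) = 15640/251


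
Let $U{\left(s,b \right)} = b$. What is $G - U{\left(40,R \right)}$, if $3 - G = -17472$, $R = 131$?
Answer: $17344$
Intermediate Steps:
$G = 17475$ ($G = 3 - -17472 = 3 + 17472 = 17475$)
$G - U{\left(40,R \right)} = 17475 - 131 = 17344$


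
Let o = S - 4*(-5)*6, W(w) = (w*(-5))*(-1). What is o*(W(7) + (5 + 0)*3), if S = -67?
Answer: 2650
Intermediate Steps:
W(w) = 5*w (W(w) = -5*w*(-1) = 5*w)
o = 53 (o = -67 - 4*(-5)*6 = -67 - (-20)*6 = -67 - 1*(-120) = -67 + 120 = 53)
o*(W(7) + (5 + 0)*3) = 53*(5*7 + (5 + 0)*3) = 53*(35 + 5*3) = 53*(35 + 15) = 53*50 = 2650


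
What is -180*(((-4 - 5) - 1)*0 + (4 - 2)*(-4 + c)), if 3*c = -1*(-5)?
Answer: 840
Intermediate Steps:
c = 5/3 (c = (-1*(-5))/3 = (1/3)*5 = 5/3 ≈ 1.6667)
-180*(((-4 - 5) - 1)*0 + (4 - 2)*(-4 + c)) = -180*(((-4 - 5) - 1)*0 + (4 - 2)*(-4 + 5/3)) = -180*((-9 - 1)*0 + 2*(-7/3)) = -180*(-10*0 - 14/3) = -180*(0 - 14/3) = -180*(-14)/3 = -15*(-56) = 840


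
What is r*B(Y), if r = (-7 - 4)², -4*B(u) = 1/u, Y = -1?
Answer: 121/4 ≈ 30.250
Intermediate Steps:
B(u) = -1/(4*u)
r = 121 (r = (-11)² = 121)
r*B(Y) = 121*(-¼/(-1)) = 121*(-¼*(-1)) = 121*(¼) = 121/4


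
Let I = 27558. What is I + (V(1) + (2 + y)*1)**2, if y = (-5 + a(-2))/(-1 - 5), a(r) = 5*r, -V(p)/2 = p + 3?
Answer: 110281/4 ≈ 27570.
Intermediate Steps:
V(p) = -6 - 2*p (V(p) = -2*(p + 3) = -2*(3 + p) = -6 - 2*p)
y = 5/2 (y = (-5 + 5*(-2))/(-1 - 5) = (-5 - 10)/(-6) = -15*(-1/6) = 5/2 ≈ 2.5000)
I + (V(1) + (2 + y)*1)**2 = 27558 + ((-6 - 2*1) + (2 + 5/2)*1)**2 = 27558 + ((-6 - 2) + (9/2)*1)**2 = 27558 + (-8 + 9/2)**2 = 27558 + (-7/2)**2 = 27558 + 49/4 = 110281/4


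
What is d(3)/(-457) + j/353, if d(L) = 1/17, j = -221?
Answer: -1717302/2742457 ≈ -0.62619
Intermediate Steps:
d(L) = 1/17
d(3)/(-457) + j/353 = (1/17)/(-457) - 221/353 = (1/17)*(-1/457) - 221*1/353 = -1/7769 - 221/353 = -1717302/2742457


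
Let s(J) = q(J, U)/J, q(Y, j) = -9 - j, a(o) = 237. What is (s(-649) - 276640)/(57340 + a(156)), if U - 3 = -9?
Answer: -179539357/37367473 ≈ -4.8047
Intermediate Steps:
U = -6 (U = 3 - 9 = -6)
s(J) = -3/J (s(J) = (-9 - 1*(-6))/J = (-9 + 6)/J = -3/J)
(s(-649) - 276640)/(57340 + a(156)) = (-3/(-649) - 276640)/(57340 + 237) = (-3*(-1/649) - 276640)/57577 = (3/649 - 276640)*(1/57577) = -179539357/649*1/57577 = -179539357/37367473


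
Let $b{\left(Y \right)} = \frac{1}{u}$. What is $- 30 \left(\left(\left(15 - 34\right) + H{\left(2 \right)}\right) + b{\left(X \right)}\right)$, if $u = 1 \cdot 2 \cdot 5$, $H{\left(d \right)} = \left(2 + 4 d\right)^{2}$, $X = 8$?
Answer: $-2433$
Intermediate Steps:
$u = 10$ ($u = 2 \cdot 5 = 10$)
$b{\left(Y \right)} = \frac{1}{10}$
$- 30 \left(\left(\left(15 - 34\right) + H{\left(2 \right)}\right) + b{\left(X \right)}\right) = - 30 \left(\left(\left(15 - 34\right) + 4 \left(1 + 2 \cdot 2\right)^{2}\right) + \frac{1}{10}\right) = - 30 \left(\left(-19 + 4 \left(1 + 4\right)^{2}\right) + \frac{1}{10}\right) = - 30 \left(\left(-19 + 4 \cdot 5^{2}\right) + \frac{1}{10}\right) = - 30 \left(\left(-19 + 4 \cdot 25\right) + \frac{1}{10}\right) = - 30 \left(\left(-19 + 100\right) + \frac{1}{10}\right) = - 30 \left(81 + \frac{1}{10}\right) = \left(-30\right) \frac{811}{10} = -2433$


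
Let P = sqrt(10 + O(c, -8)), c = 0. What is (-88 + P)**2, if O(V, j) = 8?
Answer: 7762 - 528*sqrt(2) ≈ 7015.3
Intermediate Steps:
P = 3*sqrt(2) (P = sqrt(10 + 8) = sqrt(18) = 3*sqrt(2) ≈ 4.2426)
(-88 + P)**2 = (-88 + 3*sqrt(2))**2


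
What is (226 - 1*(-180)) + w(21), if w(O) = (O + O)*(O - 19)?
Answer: 490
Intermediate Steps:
w(O) = 2*O*(-19 + O) (w(O) = (2*O)*(-19 + O) = 2*O*(-19 + O))
(226 - 1*(-180)) + w(21) = (226 - 1*(-180)) + 2*21*(-19 + 21) = (226 + 180) + 2*21*2 = 406 + 84 = 490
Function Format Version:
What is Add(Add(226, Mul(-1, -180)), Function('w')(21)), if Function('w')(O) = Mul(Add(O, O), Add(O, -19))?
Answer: 490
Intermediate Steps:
Function('w')(O) = Mul(2, O, Add(-19, O)) (Function('w')(O) = Mul(Mul(2, O), Add(-19, O)) = Mul(2, O, Add(-19, O)))
Add(Add(226, Mul(-1, -180)), Function('w')(21)) = Add(Add(226, Mul(-1, -180)), Mul(2, 21, Add(-19, 21))) = Add(Add(226, 180), Mul(2, 21, 2)) = Add(406, 84) = 490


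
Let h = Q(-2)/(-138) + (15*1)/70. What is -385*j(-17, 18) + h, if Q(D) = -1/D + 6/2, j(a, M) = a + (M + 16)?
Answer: -12644575/1932 ≈ -6544.8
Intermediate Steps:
j(a, M) = 16 + M + a (j(a, M) = a + (16 + M) = 16 + M + a)
Q(D) = 3 - 1/D (Q(D) = -1/D + 6*(½) = -1/D + 3 = 3 - 1/D)
h = 365/1932 (h = (3 - 1/(-2))/(-138) + (15*1)/70 = (3 - 1*(-½))*(-1/138) + 15*(1/70) = (3 + ½)*(-1/138) + 3/14 = (7/2)*(-1/138) + 3/14 = -7/276 + 3/14 = 365/1932 ≈ 0.18892)
-385*j(-17, 18) + h = -385*(16 + 18 - 17) + 365/1932 = -385*17 + 365/1932 = -6545 + 365/1932 = -12644575/1932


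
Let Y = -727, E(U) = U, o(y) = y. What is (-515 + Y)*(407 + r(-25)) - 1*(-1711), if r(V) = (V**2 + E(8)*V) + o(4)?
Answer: -1036601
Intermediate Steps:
r(V) = 4 + V**2 + 8*V (r(V) = (V**2 + 8*V) + 4 = 4 + V**2 + 8*V)
(-515 + Y)*(407 + r(-25)) - 1*(-1711) = (-515 - 727)*(407 + (4 + (-25)**2 + 8*(-25))) - 1*(-1711) = -1242*(407 + (4 + 625 - 200)) + 1711 = -1242*(407 + 429) + 1711 = -1242*836 + 1711 = -1038312 + 1711 = -1036601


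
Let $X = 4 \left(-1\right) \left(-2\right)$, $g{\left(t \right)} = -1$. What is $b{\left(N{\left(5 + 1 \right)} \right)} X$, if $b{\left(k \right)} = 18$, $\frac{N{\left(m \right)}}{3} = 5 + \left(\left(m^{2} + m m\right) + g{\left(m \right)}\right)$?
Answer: $144$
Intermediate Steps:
$N{\left(m \right)} = 12 + 6 m^{2}$ ($N{\left(m \right)} = 3 \left(5 - \left(1 - m^{2} - m m\right)\right) = 3 \left(5 + \left(\left(m^{2} + m^{2}\right) - 1\right)\right) = 3 \left(5 + \left(2 m^{2} - 1\right)\right) = 3 \left(5 + \left(-1 + 2 m^{2}\right)\right) = 3 \left(4 + 2 m^{2}\right) = 12 + 6 m^{2}$)
$X = 8$ ($X = \left(-4\right) \left(-2\right) = 8$)
$b{\left(N{\left(5 + 1 \right)} \right)} X = 18 \cdot 8 = 144$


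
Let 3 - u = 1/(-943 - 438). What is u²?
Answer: 17172736/1907161 ≈ 9.0043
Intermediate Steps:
u = 4144/1381 (u = 3 - 1/(-943 - 438) = 3 - 1/(-1381) = 3 - 1*(-1/1381) = 3 + 1/1381 = 4144/1381 ≈ 3.0007)
u² = (4144/1381)² = 17172736/1907161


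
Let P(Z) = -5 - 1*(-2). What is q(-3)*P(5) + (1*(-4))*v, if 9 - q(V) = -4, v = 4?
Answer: -55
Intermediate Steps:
q(V) = 13 (q(V) = 9 - 1*(-4) = 9 + 4 = 13)
P(Z) = -3 (P(Z) = -5 + 2 = -3)
q(-3)*P(5) + (1*(-4))*v = 13*(-3) + (1*(-4))*4 = -39 - 4*4 = -39 - 16 = -55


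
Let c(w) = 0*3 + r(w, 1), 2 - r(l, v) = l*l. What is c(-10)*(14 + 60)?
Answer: -7252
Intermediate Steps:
r(l, v) = 2 - l² (r(l, v) = 2 - l*l = 2 - l²)
c(w) = 2 - w² (c(w) = 0*3 + (2 - w²) = 0 + (2 - w²) = 2 - w²)
c(-10)*(14 + 60) = (2 - 1*(-10)²)*(14 + 60) = (2 - 1*100)*74 = (2 - 100)*74 = -98*74 = -7252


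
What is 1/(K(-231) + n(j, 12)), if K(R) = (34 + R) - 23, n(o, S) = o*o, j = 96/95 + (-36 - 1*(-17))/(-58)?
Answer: -30360100/6624860871 ≈ -0.0045828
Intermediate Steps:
j = 7373/5510 (j = 96*(1/95) + (-36 + 17)*(-1/58) = 96/95 - 19*(-1/58) = 96/95 + 19/58 = 7373/5510 ≈ 1.3381)
n(o, S) = o²
K(R) = 11 + R
1/(K(-231) + n(j, 12)) = 1/((11 - 231) + (7373/5510)²) = 1/(-220 + 54361129/30360100) = 1/(-6624860871/30360100) = -30360100/6624860871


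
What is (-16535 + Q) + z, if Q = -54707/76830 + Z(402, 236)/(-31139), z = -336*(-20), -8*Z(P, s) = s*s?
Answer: -23482666597363/2392409370 ≈ -9815.5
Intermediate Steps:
Z(P, s) = -s**2/8 (Z(P, s) = -s*s/8 = -s**2/8)
z = 6720
Q = -1168630813/2392409370 (Q = -54707/76830 - 1/8*236**2/(-31139) = -54707*1/76830 - 1/8*55696*(-1/31139) = -54707/76830 - 6962*(-1/31139) = -54707/76830 + 6962/31139 = -1168630813/2392409370 ≈ -0.48847)
(-16535 + Q) + z = (-16535 - 1168630813/2392409370) + 6720 = -39559657563763/2392409370 + 6720 = -23482666597363/2392409370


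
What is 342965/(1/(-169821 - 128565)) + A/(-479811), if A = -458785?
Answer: -49101916659342605/479811 ≈ -1.0234e+11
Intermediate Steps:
342965/(1/(-169821 - 128565)) + A/(-479811) = 342965/(1/(-169821 - 128565)) - 458785/(-479811) = 342965/(1/(-298386)) - 458785*(-1/479811) = 342965/(-1/298386) + 458785/479811 = 342965*(-298386) + 458785/479811 = -102335954490 + 458785/479811 = -49101916659342605/479811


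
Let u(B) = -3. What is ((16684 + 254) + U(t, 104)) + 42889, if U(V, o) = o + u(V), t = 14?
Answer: 59928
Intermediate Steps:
U(V, o) = -3 + o (U(V, o) = o - 3 = -3 + o)
((16684 + 254) + U(t, 104)) + 42889 = ((16684 + 254) + (-3 + 104)) + 42889 = (16938 + 101) + 42889 = 17039 + 42889 = 59928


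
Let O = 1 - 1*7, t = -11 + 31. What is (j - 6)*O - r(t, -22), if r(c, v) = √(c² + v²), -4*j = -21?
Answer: 9/2 - 2*√221 ≈ -25.232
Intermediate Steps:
j = 21/4 (j = -¼*(-21) = 21/4 ≈ 5.2500)
t = 20
O = -6 (O = 1 - 7 = -6)
(j - 6)*O - r(t, -22) = (21/4 - 6)*(-6) - √(20² + (-22)²) = -¾*(-6) - √(400 + 484) = 9/2 - √884 = 9/2 - 2*√221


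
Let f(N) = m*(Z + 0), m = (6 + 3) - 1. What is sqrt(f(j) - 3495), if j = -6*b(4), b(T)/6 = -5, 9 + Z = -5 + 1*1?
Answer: I*sqrt(3599) ≈ 59.992*I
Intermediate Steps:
Z = -13 (Z = -9 + (-5 + 1*1) = -9 + (-5 + 1) = -9 - 4 = -13)
m = 8 (m = 9 - 1 = 8)
b(T) = -30 (b(T) = 6*(-5) = -30)
j = 180 (j = -6*(-30) = 180)
f(N) = -104 (f(N) = 8*(-13 + 0) = 8*(-13) = -104)
sqrt(f(j) - 3495) = sqrt(-104 - 3495) = sqrt(-3599) = I*sqrt(3599)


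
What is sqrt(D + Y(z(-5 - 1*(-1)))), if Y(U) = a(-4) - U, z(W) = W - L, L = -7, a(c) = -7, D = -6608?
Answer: I*sqrt(6618) ≈ 81.351*I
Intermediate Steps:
z(W) = 7 + W (z(W) = W - 1*(-7) = W + 7 = 7 + W)
Y(U) = -7 - U
sqrt(D + Y(z(-5 - 1*(-1)))) = sqrt(-6608 + (-7 - (7 + (-5 - 1*(-1))))) = sqrt(-6608 + (-7 - (7 + (-5 + 1)))) = sqrt(-6608 + (-7 - (7 - 4))) = sqrt(-6608 + (-7 - 1*3)) = sqrt(-6608 + (-7 - 3)) = sqrt(-6608 - 10) = sqrt(-6618) = I*sqrt(6618)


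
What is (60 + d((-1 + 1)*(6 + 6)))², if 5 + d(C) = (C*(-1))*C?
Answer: 3025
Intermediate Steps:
d(C) = -5 - C² (d(C) = -5 + (C*(-1))*C = -5 + (-C)*C = -5 - C²)
(60 + d((-1 + 1)*(6 + 6)))² = (60 + (-5 - ((-1 + 1)*(6 + 6))²))² = (60 + (-5 - (0*12)²))² = (60 + (-5 - 1*0²))² = (60 + (-5 - 1*0))² = (60 + (-5 + 0))² = (60 - 5)² = 55² = 3025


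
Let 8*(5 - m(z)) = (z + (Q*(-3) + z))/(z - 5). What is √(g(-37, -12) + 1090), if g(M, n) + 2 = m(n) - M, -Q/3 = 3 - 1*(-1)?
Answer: √1306382/34 ≈ 33.617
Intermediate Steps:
Q = -12 (Q = -3*(3 - 1*(-1)) = -3*(3 + 1) = -3*4 = -12)
m(z) = 5 - (36 + 2*z)/(8*(-5 + z)) (m(z) = 5 - (z + (-12*(-3) + z))/(8*(z - 5)) = 5 - (z + (36 + z))/(8*(-5 + z)) = 5 - (36 + 2*z)/(8*(-5 + z)))
g(M, n) = -2 - M + (-118 + 19*n)/(4*(-5 + n)) (g(M, n) = -2 + ((-118 + 19*n)/(4*(-5 + n)) - M) = -2 + (-M + (-118 + 19*n)/(4*(-5 + n))) = -2 - M + (-118 + 19*n)/(4*(-5 + n)))
√(g(-37, -12) + 1090) = √((-78 + 11*(-12) + 20*(-37) - 4*(-37)*(-12))/(4*(-5 - 12)) + 1090) = √((¼)*(-78 - 132 - 740 - 1776)/(-17) + 1090) = √((¼)*(-1/17)*(-2726) + 1090) = √(1363/34 + 1090) = √(38423/34) = √1306382/34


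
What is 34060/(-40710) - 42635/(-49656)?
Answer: 1479583/67383192 ≈ 0.021958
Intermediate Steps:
34060/(-40710) - 42635/(-49656) = 34060*(-1/40710) - 42635*(-1/49656) = -3406/4071 + 42635/49656 = 1479583/67383192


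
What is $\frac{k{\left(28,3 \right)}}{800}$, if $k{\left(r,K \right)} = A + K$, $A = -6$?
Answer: $- \frac{3}{800} \approx -0.00375$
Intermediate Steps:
$k{\left(r,K \right)} = -6 + K$
$\frac{k{\left(28,3 \right)}}{800} = \frac{-6 + 3}{800} = \left(-3\right) \frac{1}{800} = - \frac{3}{800}$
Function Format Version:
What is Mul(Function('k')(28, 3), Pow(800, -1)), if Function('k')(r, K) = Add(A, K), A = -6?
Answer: Rational(-3, 800) ≈ -0.0037500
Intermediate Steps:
Function('k')(r, K) = Add(-6, K)
Mul(Function('k')(28, 3), Pow(800, -1)) = Mul(Add(-6, 3), Pow(800, -1)) = Mul(-3, Rational(1, 800)) = Rational(-3, 800)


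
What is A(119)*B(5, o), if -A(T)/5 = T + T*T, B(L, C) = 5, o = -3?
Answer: -357000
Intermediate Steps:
A(T) = -5*T - 5*T**2 (A(T) = -5*(T + T*T) = -5*(T + T**2) = -5*T - 5*T**2)
A(119)*B(5, o) = -5*119*(1 + 119)*5 = -5*119*120*5 = -71400*5 = -357000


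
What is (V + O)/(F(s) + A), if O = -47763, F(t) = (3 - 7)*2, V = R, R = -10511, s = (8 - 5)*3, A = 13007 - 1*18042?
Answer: 58274/5043 ≈ 11.555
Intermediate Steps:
A = -5035 (A = 13007 - 18042 = -5035)
s = 9 (s = 3*3 = 9)
V = -10511
F(t) = -8 (F(t) = -4*2 = -8)
(V + O)/(F(s) + A) = (-10511 - 47763)/(-8 - 5035) = -58274/(-5043) = -58274*(-1/5043) = 58274/5043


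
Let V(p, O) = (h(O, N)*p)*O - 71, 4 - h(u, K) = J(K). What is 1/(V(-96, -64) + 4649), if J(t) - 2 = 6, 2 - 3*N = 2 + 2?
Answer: -1/19998 ≈ -5.0005e-5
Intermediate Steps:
N = -2/3 (N = 2/3 - (2 + 2)/3 = 2/3 - 1/3*4 = 2/3 - 4/3 = -2/3 ≈ -0.66667)
J(t) = 8 (J(t) = 2 + 6 = 8)
h(u, K) = -4 (h(u, K) = 4 - 1*8 = 4 - 8 = -4)
V(p, O) = -71 - 4*O*p (V(p, O) = (-4*p)*O - 71 = -4*O*p - 71 = -71 - 4*O*p)
1/(V(-96, -64) + 4649) = 1/((-71 - 4*(-64)*(-96)) + 4649) = 1/((-71 - 24576) + 4649) = 1/(-24647 + 4649) = 1/(-19998) = -1/19998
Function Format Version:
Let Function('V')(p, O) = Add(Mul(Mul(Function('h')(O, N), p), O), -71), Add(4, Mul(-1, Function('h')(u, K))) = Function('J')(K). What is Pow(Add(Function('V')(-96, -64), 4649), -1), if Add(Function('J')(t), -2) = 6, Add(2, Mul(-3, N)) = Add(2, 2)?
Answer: Rational(-1, 19998) ≈ -5.0005e-5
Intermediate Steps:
N = Rational(-2, 3) (N = Add(Rational(2, 3), Mul(Rational(-1, 3), Add(2, 2))) = Add(Rational(2, 3), Mul(Rational(-1, 3), 4)) = Add(Rational(2, 3), Rational(-4, 3)) = Rational(-2, 3) ≈ -0.66667)
Function('J')(t) = 8 (Function('J')(t) = Add(2, 6) = 8)
Function('h')(u, K) = -4 (Function('h')(u, K) = Add(4, Mul(-1, 8)) = Add(4, -8) = -4)
Function('V')(p, O) = Add(-71, Mul(-4, O, p)) (Function('V')(p, O) = Add(Mul(Mul(-4, p), O), -71) = Add(Mul(-4, O, p), -71) = Add(-71, Mul(-4, O, p)))
Pow(Add(Function('V')(-96, -64), 4649), -1) = Pow(Add(Add(-71, Mul(-4, -64, -96)), 4649), -1) = Pow(Add(Add(-71, -24576), 4649), -1) = Pow(Add(-24647, 4649), -1) = Pow(-19998, -1) = Rational(-1, 19998)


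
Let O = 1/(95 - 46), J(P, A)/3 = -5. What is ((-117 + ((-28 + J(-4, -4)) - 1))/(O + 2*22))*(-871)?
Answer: 6871319/2157 ≈ 3185.6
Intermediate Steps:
J(P, A) = -15 (J(P, A) = 3*(-5) = -15)
O = 1/49 ≈ 0.020408
((-117 + ((-28 + J(-4, -4)) - 1))/(O + 2*22))*(-871) = ((-117 + ((-28 - 15) - 1))/(1/49 + 2*22))*(-871) = ((-117 + (-43 - 1))/(1/49 + 44))*(-871) = ((-117 - 44)/(2157/49))*(-871) = -161*49/2157*(-871) = -7889/2157*(-871) = 6871319/2157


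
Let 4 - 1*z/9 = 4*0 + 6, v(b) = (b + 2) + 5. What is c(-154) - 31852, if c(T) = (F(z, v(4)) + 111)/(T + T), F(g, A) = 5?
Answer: -2452633/77 ≈ -31852.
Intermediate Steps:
v(b) = 7 + b (v(b) = (2 + b) + 5 = 7 + b)
z = -18 (z = 36 - 9*(4*0 + 6) = 36 - 9*(0 + 6) = 36 - 9*6 = 36 - 54 = -18)
c(T) = 58/T (c(T) = (5 + 111)/(T + T) = 116/((2*T)) = 116*(1/(2*T)) = 58/T)
c(-154) - 31852 = 58/(-154) - 31852 = 58*(-1/154) - 31852 = -29/77 - 31852 = -2452633/77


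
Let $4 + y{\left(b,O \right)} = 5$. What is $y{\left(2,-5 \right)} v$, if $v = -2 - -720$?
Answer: $718$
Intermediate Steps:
$y{\left(b,O \right)} = 1$ ($y{\left(b,O \right)} = -4 + 5 = 1$)
$v = 718$ ($v = -2 + 720 = 718$)
$y{\left(2,-5 \right)} v = 1 \cdot 718 = 718$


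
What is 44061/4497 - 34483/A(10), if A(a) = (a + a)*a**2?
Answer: -22316017/2998000 ≈ -7.4436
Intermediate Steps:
A(a) = 2*a**3 (A(a) = (2*a)*a**2 = 2*a**3)
44061/4497 - 34483/A(10) = 44061/4497 - 34483/(2*10**3) = 44061*(1/4497) - 34483/(2*1000) = 14687/1499 - 34483/2000 = -22316017/2998000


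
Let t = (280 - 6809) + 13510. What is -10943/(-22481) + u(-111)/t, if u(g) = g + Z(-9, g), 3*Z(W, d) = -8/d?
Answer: 24608111284/52260973713 ≈ 0.47087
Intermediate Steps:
Z(W, d) = -8/(3*d) (Z(W, d) = (-8/d)/3 = -8/(3*d))
t = 6981 (t = -6529 + 13510 = 6981)
u(g) = g - 8/(3*g)
-10943/(-22481) + u(-111)/t = -10943/(-22481) + (-111 - 8/3/(-111))/6981 = -10943*(-1/22481) + (-111 - 8/3*(-1/111))*(1/6981) = 10943/22481 + (-111 + 8/333)*(1/6981) = 10943/22481 - 36955/333*1/6981 = 10943/22481 - 36955/2324673 = 24608111284/52260973713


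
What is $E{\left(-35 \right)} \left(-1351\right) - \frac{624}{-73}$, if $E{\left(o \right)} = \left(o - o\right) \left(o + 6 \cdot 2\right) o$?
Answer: $\frac{624}{73} \approx 8.5479$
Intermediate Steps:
$E{\left(o \right)} = 0$ ($E{\left(o \right)} = 0 \left(o + 12\right) o = 0 \left(12 + o\right) o = 0 o = 0$)
$E{\left(-35 \right)} \left(-1351\right) - \frac{624}{-73} = 0 \left(-1351\right) - \frac{624}{-73} = 0 - - \frac{624}{73} = 0 + \frac{624}{73} = \frac{624}{73}$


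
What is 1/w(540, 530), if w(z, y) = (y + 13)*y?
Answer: 1/287790 ≈ 3.4748e-6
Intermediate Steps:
w(z, y) = y*(13 + y) (w(z, y) = (13 + y)*y = y*(13 + y))
1/w(540, 530) = 1/(530*(13 + 530)) = 1/(530*543) = 1/287790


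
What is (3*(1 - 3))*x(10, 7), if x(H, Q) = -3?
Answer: 18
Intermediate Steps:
(3*(1 - 3))*x(10, 7) = (3*(1 - 3))*(-3) = (3*(-2))*(-3) = -6*(-3) = 18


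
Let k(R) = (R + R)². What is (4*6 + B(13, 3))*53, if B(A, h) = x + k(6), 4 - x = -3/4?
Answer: 36623/4 ≈ 9155.8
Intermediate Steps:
k(R) = 4*R² (k(R) = (2*R)² = 4*R²)
x = 19/4 (x = 4 - (-3)/4 = 4 - 1*(-¾) = 4 + ¾ = 19/4 ≈ 4.7500)
B(A, h) = 595/4 (B(A, h) = 19/4 + 4*6² = 19/4 + 4*36 = 19/4 + 144 = 595/4)
(4*6 + B(13, 3))*53 = (4*6 + 595/4)*53 = (24 + 595/4)*53 = (691/4)*53 = 36623/4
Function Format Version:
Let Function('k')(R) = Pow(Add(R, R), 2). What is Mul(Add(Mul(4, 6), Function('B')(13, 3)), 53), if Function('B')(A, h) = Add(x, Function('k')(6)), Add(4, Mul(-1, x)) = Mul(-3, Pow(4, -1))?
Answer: Rational(36623, 4) ≈ 9155.8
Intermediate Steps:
Function('k')(R) = Mul(4, Pow(R, 2)) (Function('k')(R) = Pow(Mul(2, R), 2) = Mul(4, Pow(R, 2)))
x = Rational(19, 4) (x = Add(4, Mul(-1, Mul(-3, Pow(4, -1)))) = Add(4, Mul(-1, Mul(-3, Rational(1, 4)))) = Add(4, Mul(-1, Rational(-3, 4))) = Add(4, Rational(3, 4)) = Rational(19, 4) ≈ 4.7500)
Function('B')(A, h) = Rational(595, 4) (Function('B')(A, h) = Add(Rational(19, 4), Mul(4, Pow(6, 2))) = Add(Rational(19, 4), Mul(4, 36)) = Add(Rational(19, 4), 144) = Rational(595, 4))
Mul(Add(Mul(4, 6), Function('B')(13, 3)), 53) = Mul(Add(Mul(4, 6), Rational(595, 4)), 53) = Mul(Add(24, Rational(595, 4)), 53) = Mul(Rational(691, 4), 53) = Rational(36623, 4)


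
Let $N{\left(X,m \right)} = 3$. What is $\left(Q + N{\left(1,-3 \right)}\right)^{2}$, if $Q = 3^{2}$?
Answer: $144$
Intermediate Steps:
$Q = 9$
$\left(Q + N{\left(1,-3 \right)}\right)^{2} = \left(9 + 3\right)^{2} = 12^{2} = 144$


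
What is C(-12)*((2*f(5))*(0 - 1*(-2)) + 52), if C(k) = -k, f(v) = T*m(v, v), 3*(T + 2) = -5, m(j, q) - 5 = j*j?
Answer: -4656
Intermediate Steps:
m(j, q) = 5 + j² (m(j, q) = 5 + j*j = 5 + j²)
T = -11/3 (T = -2 + (⅓)*(-5) = -2 - 5/3 = -11/3 ≈ -3.6667)
f(v) = -55/3 - 11*v²/3 (f(v) = -11*(5 + v²)/3 = -55/3 - 11*v²/3)
C(-12)*((2*f(5))*(0 - 1*(-2)) + 52) = (-1*(-12))*((2*(-55/3 - 11/3*5²))*(0 - 1*(-2)) + 52) = 12*((2*(-55/3 - 11/3*25))*(0 + 2) + 52) = 12*((2*(-55/3 - 275/3))*2 + 52) = 12*((2*(-110))*2 + 52) = 12*(-220*2 + 52) = 12*(-440 + 52) = 12*(-388) = -4656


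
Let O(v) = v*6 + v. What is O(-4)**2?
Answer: 784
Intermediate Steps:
O(v) = 7*v (O(v) = 6*v + v = 7*v)
O(-4)**2 = (7*(-4))**2 = (-28)**2 = 784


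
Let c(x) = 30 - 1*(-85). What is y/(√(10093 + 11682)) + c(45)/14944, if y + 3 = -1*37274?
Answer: 115/14944 - 37277*√871/4355 ≈ -252.61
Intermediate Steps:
y = -37277 (y = -3 - 1*37274 = -3 - 37274 = -37277)
c(x) = 115 (c(x) = 30 + 85 = 115)
y/(√(10093 + 11682)) + c(45)/14944 = -37277/√(10093 + 11682) + 115/14944 = -37277*√871/4355 + 115*(1/14944) = -37277*√871/4355 + 115/14944 = 115/14944 - 37277*√871/4355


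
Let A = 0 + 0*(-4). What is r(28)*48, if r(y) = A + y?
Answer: 1344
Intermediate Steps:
A = 0 (A = 0 + 0 = 0)
r(y) = y (r(y) = 0 + y = y)
r(28)*48 = 28*48 = 1344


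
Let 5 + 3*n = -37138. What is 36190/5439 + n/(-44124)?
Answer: 79247039/11428116 ≈ 6.9344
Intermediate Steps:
n = -12381 (n = -5/3 + (1/3)*(-37138) = -5/3 - 37138/3 = -12381)
36190/5439 + n/(-44124) = 36190/5439 - 12381/(-44124) = 36190*(1/5439) - 12381*(-1/44124) = 5170/777 + 4127/14708 = 79247039/11428116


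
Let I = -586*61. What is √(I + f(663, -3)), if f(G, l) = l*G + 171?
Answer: 2*I*√9391 ≈ 193.81*I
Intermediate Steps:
f(G, l) = 171 + G*l (f(G, l) = G*l + 171 = 171 + G*l)
I = -35746
√(I + f(663, -3)) = √(-35746 + (171 + 663*(-3))) = √(-35746 + (171 - 1989)) = √(-35746 - 1818) = √(-37564) = 2*I*√9391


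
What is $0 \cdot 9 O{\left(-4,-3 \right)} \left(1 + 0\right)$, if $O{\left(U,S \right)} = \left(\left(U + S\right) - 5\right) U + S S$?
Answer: $0$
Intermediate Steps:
$O{\left(U,S \right)} = S^{2} + U \left(-5 + S + U\right)$ ($O{\left(U,S \right)} = \left(\left(S + U\right) - 5\right) U + S^{2} = \left(-5 + S + U\right) U + S^{2} = U \left(-5 + S + U\right) + S^{2} = S^{2} + U \left(-5 + S + U\right)$)
$0 \cdot 9 O{\left(-4,-3 \right)} \left(1 + 0\right) = 0 \cdot 9 \left(\left(-3\right)^{2} + \left(-4\right)^{2} - -20 - -12\right) \left(1 + 0\right) = 0 \left(9 + 16 + 20 + 12\right) 1 = 0 \cdot 57 \cdot 1 = 0 \cdot 57 = 0$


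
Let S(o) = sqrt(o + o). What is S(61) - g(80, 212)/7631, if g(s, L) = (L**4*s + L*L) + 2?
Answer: -161597095826/7631 + sqrt(122) ≈ -2.1176e+7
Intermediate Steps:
g(s, L) = 2 + L**2 + s*L**4 (g(s, L) = (s*L**4 + L**2) + 2 = (L**2 + s*L**4) + 2 = 2 + L**2 + s*L**4)
S(o) = sqrt(2)*sqrt(o) (S(o) = sqrt(2*o) = sqrt(2)*sqrt(o))
S(61) - g(80, 212)/7631 = sqrt(2)*sqrt(61) - (2 + 212**2 + 80*212**4)/7631 = sqrt(122) - (2 + 44944 + 80*2019963136)/7631 = sqrt(122) - (2 + 44944 + 161597050880)/7631 = sqrt(122) - 161597095826/7631 = -161597095826/7631 + sqrt(122)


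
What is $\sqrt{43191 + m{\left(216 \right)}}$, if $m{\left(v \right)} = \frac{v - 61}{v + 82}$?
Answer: $\frac{\sqrt{3835579754}}{298} \approx 207.83$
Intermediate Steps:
$m{\left(v \right)} = \frac{-61 + v}{82 + v}$
$\sqrt{43191 + m{\left(216 \right)}} = \sqrt{43191 + \frac{-61 + 216}{82 + 216}} = \sqrt{43191 + \frac{1}{298} \cdot 155} = \sqrt{43191 + \frac{155}{298}} = \sqrt{\frac{12871073}{298}} = \frac{\sqrt{3835579754}}{298}$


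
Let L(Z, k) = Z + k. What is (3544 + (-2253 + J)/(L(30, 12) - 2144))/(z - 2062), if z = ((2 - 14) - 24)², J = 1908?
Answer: -7449833/1610132 ≈ -4.6268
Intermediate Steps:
z = 1296 (z = (-12 - 24)² = (-36)² = 1296)
(3544 + (-2253 + J)/(L(30, 12) - 2144))/(z - 2062) = (3544 + (-2253 + 1908)/((30 + 12) - 2144))/(1296 - 2062) = (3544 - 345/(42 - 2144))/(-766) = (3544 - 345/(-2102))*(-1/766) = (3544 - 345*(-1/2102))*(-1/766) = (3544 + 345/2102)*(-1/766) = (7449833/2102)*(-1/766) = -7449833/1610132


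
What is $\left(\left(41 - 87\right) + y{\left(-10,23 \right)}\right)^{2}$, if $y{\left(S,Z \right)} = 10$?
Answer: $1296$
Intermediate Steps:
$\left(\left(41 - 87\right) + y{\left(-10,23 \right)}\right)^{2} = \left(\left(41 - 87\right) + 10\right)^{2} = \left(-46 + 10\right)^{2} = \left(-36\right)^{2} = 1296$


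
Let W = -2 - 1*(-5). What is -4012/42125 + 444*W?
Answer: 56106488/42125 ≈ 1331.9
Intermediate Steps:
W = 3 (W = -2 + 5 = 3)
-4012/42125 + 444*W = -4012/42125 + 444*3 = -4012*1/42125 + 1332 = -4012/42125 + 1332 = 56106488/42125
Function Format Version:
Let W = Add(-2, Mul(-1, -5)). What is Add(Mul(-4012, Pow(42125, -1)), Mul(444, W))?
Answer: Rational(56106488, 42125) ≈ 1331.9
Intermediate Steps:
W = 3 (W = Add(-2, 5) = 3)
Add(Mul(-4012, Pow(42125, -1)), Mul(444, W)) = Add(Mul(-4012, Pow(42125, -1)), Mul(444, 3)) = Add(Mul(-4012, Rational(1, 42125)), 1332) = Add(Rational(-4012, 42125), 1332) = Rational(56106488, 42125)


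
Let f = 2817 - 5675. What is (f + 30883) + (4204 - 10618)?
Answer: 21611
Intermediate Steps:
f = -2858
(f + 30883) + (4204 - 10618) = (-2858 + 30883) + (4204 - 10618) = 28025 - 6414 = 21611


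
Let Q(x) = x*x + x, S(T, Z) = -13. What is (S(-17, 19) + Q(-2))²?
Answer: 121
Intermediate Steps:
Q(x) = x + x² (Q(x) = x² + x = x + x²)
(S(-17, 19) + Q(-2))² = (-13 - 2*(1 - 2))² = (-13 - 2*(-1))² = (-13 + 2)² = (-11)² = 121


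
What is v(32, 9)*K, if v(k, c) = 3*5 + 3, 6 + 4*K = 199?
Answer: 1737/2 ≈ 868.50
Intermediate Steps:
K = 193/4 (K = -3/2 + (1/4)*199 = -3/2 + 199/4 = 193/4 ≈ 48.250)
v(k, c) = 18 (v(k, c) = 15 + 3 = 18)
v(32, 9)*K = 18*(193/4) = 1737/2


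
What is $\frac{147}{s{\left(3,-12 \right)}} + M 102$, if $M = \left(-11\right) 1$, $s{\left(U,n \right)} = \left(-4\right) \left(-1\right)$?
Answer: $- \frac{4341}{4} \approx -1085.3$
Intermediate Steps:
$s{\left(U,n \right)} = 4$
$M = -11$
$\frac{147}{s{\left(3,-12 \right)}} + M 102 = \frac{147}{4} - 1122 = - \frac{4341}{4}$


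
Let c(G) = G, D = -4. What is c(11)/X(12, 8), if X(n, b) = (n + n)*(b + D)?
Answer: 11/96 ≈ 0.11458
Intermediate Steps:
X(n, b) = 2*n*(-4 + b) (X(n, b) = (n + n)*(b - 4) = (2*n)*(-4 + b) = 2*n*(-4 + b))
c(11)/X(12, 8) = 11/(2*12*(-4 + 8)) = 11/(2*12*4) = 11/96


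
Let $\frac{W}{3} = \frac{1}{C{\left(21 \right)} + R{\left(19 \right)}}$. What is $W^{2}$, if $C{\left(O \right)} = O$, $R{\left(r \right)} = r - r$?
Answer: $\frac{1}{49} \approx 0.020408$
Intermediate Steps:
$R{\left(r \right)} = 0$
$W = \frac{1}{7}$ ($W = \frac{3}{21 + 0} = \frac{3}{21} = 3 \cdot \frac{1}{21} = \frac{1}{7} \approx 0.14286$)
$W^{2} = \left(\frac{1}{7}\right)^{2} = \frac{1}{49}$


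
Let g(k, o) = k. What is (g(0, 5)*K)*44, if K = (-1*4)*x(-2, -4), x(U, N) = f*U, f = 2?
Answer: 0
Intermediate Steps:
x(U, N) = 2*U
K = 16 (K = (-1*4)*(2*(-2)) = -4*(-4) = 16)
(g(0, 5)*K)*44 = (0*16)*44 = 0*44 = 0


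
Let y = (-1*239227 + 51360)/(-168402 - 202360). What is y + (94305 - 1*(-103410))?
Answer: 73305396697/370762 ≈ 1.9772e+5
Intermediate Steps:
y = 187867/370762 (y = (-239227 + 51360)/(-370762) = -187867*(-1/370762) = 187867/370762 ≈ 0.50671)
y + (94305 - 1*(-103410)) = 187867/370762 + (94305 - 1*(-103410)) = 187867/370762 + (94305 + 103410) = 187867/370762 + 197715 = 73305396697/370762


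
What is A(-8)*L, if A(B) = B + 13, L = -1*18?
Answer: -90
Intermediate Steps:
L = -18
A(B) = 13 + B
A(-8)*L = (13 - 8)*(-18) = 5*(-18) = -90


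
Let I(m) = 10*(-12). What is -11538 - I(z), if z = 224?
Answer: -11418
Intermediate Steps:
I(m) = -120
-11538 - I(z) = -11538 - 1*(-120) = -11538 + 120 = -11418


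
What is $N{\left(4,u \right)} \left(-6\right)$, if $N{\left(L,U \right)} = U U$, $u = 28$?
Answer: $-4704$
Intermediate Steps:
$N{\left(L,U \right)} = U^{2}$
$N{\left(4,u \right)} \left(-6\right) = 28^{2} \left(-6\right) = 784 \left(-6\right) = -4704$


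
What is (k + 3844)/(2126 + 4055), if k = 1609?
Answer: 779/883 ≈ 0.88222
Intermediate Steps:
(k + 3844)/(2126 + 4055) = (1609 + 3844)/(2126 + 4055) = 5453/6181 = 5453*(1/6181) = 779/883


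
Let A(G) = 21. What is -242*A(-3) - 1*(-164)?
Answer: -4918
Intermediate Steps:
-242*A(-3) - 1*(-164) = -242*21 - 1*(-164) = -5082 + 164 = -4918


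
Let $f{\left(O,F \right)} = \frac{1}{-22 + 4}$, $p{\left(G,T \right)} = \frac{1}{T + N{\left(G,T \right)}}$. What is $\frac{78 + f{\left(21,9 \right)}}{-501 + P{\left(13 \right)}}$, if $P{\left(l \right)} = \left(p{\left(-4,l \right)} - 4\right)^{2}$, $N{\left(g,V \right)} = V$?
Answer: $- \frac{474214}{2952603} \approx -0.16061$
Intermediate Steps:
$p{\left(G,T \right)} = \frac{1}{2 T}$ ($p{\left(G,T \right)} = \frac{1}{T + T} = \frac{1}{2 T}$)
$P{\left(l \right)} = \left(-4 + \frac{1}{2 l}\right)^{2}$ ($P{\left(l \right)} = \left(\frac{1}{2 l} - 4\right)^{2} = \left(-4 + \frac{1}{2 l}\right)^{2}$)
$f{\left(O,F \right)} = - \frac{1}{18}$ ($f{\left(O,F \right)} = \frac{1}{-18} = - \frac{1}{18}$)
$\frac{78 + f{\left(21,9 \right)}}{-501 + P{\left(13 \right)}} = \frac{78 - \frac{1}{18}}{-501 + \frac{\left(-1 + 8 \cdot 13\right)^{2}}{4 \cdot 169}} = \frac{1403}{18 \left(-501 + \frac{1}{4} \cdot \frac{1}{169} \left(-1 + 104\right)^{2}\right)} = \frac{1403}{18 \left(-501 + \frac{1}{4} \cdot \frac{1}{169} \cdot 103^{2}\right)} = \frac{1403}{18 \left(-501 + \frac{1}{4} \cdot \frac{1}{169} \cdot 10609\right)} = \frac{1403}{18 \left(-501 + \frac{10609}{676}\right)} = \frac{1403}{18 \left(- \frac{328067}{676}\right)} = \frac{1403}{18} \left(- \frac{676}{328067}\right) = - \frac{474214}{2952603}$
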